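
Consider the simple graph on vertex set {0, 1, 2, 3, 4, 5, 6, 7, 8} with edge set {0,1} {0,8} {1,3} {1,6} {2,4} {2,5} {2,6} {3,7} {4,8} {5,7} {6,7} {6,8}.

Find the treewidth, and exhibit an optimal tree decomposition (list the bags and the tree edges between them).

The largest bag has 4 vertices, giving width 3; this decomposition certifies tw(G) ≤ 3. For the lower bound: the 4 vertex sets {0,4,8}, {1}, {6}, {2,3,5,7} are disjoint, each induces a connected subgraph, and every pair is joined by at least one edge of G. Contracting each set to a single vertex therefore yields K_{4} as a minor, and since treewidth is minor-monotone, tw(G) ≥ tw(K_{4}) = 3. Combining the bounds, tw(G) = 3.

Treewidth 3.
One such decomposition:
Bags: B1 = {0, 1, 4, 8}  B2 = {1, 4, 6, 8}  B3 = {1, 2, 4, 6}  B4 = {1, 2, 3, 6}  B5 = {2, 3, 6, 7}  B6 = {2, 3, 5, 7}
Tree: B1–B2, B2–B3, B3–B4, B4–B5, B5–B6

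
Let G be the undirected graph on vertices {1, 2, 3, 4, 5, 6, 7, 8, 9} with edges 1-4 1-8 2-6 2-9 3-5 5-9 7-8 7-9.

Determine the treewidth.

1

A width-1 tree decomposition is:
Bags: B1 = {2, 9}  B2 = {5, 9}  B3 = {2, 6}  B4 = {7, 9}  B5 = {7, 8}  B6 = {1, 8}  B7 = {3, 5}  B8 = {1, 4}
Tree: B1–B2, B1–B3, B1–B4, B4–B5, B5–B6, B2–B7, B6–B8
Every bag has size at most 2, so the width is 2 − 1 = 1 and tw(G) ≤ 1. Any graph with an edge has treewidth ≥ 1, and G has the edge 9–2. The upper and lower bounds meet at 1, so that is the treewidth.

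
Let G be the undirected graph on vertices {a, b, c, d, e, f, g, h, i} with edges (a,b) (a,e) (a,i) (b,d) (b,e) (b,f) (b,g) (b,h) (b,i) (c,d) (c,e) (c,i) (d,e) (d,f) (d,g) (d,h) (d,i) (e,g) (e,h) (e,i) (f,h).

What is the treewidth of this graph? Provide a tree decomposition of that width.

Treewidth 3.
One optimal decomposition is:
Bags: B1 = {b, d, e, h}  B2 = {b, d, e, i}  B3 = {b, d, f, h}  B4 = {b, d, e, g}  B5 = {c, d, e, i}  B6 = {a, b, e, i}
Tree: B1–B2, B1–B3, B1–B4, B2–B5, B2–B6

Every bag has size at most 4, so the width is 4 − 1 = 3 and tw(G) ≤ 3. For the lower bound, the 4 vertices {c, d, e, i} are pairwise adjacent, and any tree decomposition puts a clique entirely inside one bag — forcing width ≥ 3. Therefore the treewidth is 3.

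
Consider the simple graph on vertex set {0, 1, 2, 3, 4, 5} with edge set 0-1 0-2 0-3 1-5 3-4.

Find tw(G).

1

A width-1 tree decomposition is:
Bags: B1 = {0, 3}  B2 = {0, 2}  B3 = {0, 1}  B4 = {1, 5}  B5 = {3, 4}
Tree: B1–B2, B2–B3, B3–B4, B1–B5
Every bag has size at most 2, so the width is 2 − 1 = 1 and tw(G) ≤ 1. Any graph with an edge has treewidth ≥ 1, and G has the edge 0–3. Hence tw(G) = 1 exactly.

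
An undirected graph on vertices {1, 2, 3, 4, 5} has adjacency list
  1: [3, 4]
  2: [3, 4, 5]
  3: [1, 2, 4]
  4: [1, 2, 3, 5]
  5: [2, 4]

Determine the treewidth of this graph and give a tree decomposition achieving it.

Every bag has size at most 3, so the width is 3 − 1 = 2 and tw(G) ≤ 2. Conversely, {1, 3, 4} is a clique of size 3, and the vertices of any clique must share a bag in every tree decomposition; so some bag has ≥ 3 vertices and tw(G) ≥ 2. Combining the bounds, tw(G) = 2.

Treewidth 2.
One optimal decomposition is:
Bags: B1 = {2, 4, 5}  B2 = {2, 3, 4}  B3 = {1, 3, 4}
Tree: B1–B2, B2–B3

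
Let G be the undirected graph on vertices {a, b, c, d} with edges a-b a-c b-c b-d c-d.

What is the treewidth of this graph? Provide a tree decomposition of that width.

Treewidth 2.
One such decomposition:
Bags: B1 = {a, b, c}  B2 = {b, c, d}
Tree: B1–B2

Each bag holds 3 vertices, so the decomposition has width 2, which upper-bounds the treewidth. For the lower bound, the 3 vertices {b, c, d} are pairwise adjacent, and any tree decomposition puts a clique entirely inside one bag — forcing width ≥ 2. Hence tw(G) = 2 exactly.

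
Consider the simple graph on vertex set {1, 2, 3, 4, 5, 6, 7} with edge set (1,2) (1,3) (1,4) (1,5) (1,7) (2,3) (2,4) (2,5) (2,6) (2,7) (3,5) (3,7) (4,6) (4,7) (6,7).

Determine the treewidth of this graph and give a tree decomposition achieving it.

The largest bag has 4 vertices, giving width 3; this decomposition certifies tw(G) ≤ 3. On the other hand G contains the 4-clique {1, 2, 3, 5}. A clique must lie in a single bag of any decomposition, so no decomposition can have width below 3. The upper and lower bounds meet at 3, so that is the treewidth.

Treewidth 3.
Bags: B1 = {1, 2, 4, 7}  B2 = {2, 4, 6, 7}  B3 = {1, 2, 3, 7}  B4 = {1, 2, 3, 5}
Tree: B1–B2, B1–B3, B3–B4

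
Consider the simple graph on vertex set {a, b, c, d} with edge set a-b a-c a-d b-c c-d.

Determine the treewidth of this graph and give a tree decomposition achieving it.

Each bag holds 3 vertices, so the decomposition has width 2, which upper-bounds the treewidth. Conversely, {a, c, d} is a clique of size 3, and the vertices of any clique must share a bag in every tree decomposition; so some bag has ≥ 3 vertices and tw(G) ≥ 2. The upper and lower bounds meet at 2, so that is the treewidth.

Treewidth 2.
Bags: B1 = {a, c, d}  B2 = {a, b, c}
Tree: B1–B2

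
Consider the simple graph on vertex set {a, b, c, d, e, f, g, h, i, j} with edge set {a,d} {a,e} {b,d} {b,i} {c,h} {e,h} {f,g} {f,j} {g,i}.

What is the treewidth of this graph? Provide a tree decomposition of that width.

Each bag holds 2 vertices, so the decomposition has width 1, which upper-bounds the treewidth. G has an edge, so its treewidth is at least 1. The upper and lower bounds meet at 1, so that is the treewidth.

Treewidth 1.
One optimal decomposition is:
Bags: B1 = {c, h}  B2 = {e, h}  B3 = {a, e}  B4 = {a, d}  B5 = {b, d}  B6 = {b, i}  B7 = {g, i}  B8 = {f, g}  B9 = {f, j}
Tree: B1–B2, B2–B3, B3–B4, B4–B5, B5–B6, B6–B7, B7–B8, B8–B9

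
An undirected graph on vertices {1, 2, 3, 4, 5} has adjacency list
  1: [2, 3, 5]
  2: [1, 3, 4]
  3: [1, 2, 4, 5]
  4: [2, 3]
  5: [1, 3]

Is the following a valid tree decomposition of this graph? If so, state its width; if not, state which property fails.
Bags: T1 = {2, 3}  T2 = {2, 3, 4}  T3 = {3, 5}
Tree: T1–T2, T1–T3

No — vertex 1 appears in no bag.

A tree decomposition must satisfy three properties: every vertex lies in some bag; for every edge, both endpoints lie together in some bag; and for every vertex, the bags containing it form a connected subtree. Here vertex 1 appears in no bag, so the decomposition is invalid.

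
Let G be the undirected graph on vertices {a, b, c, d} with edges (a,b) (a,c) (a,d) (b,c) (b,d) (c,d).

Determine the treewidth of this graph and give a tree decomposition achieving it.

Treewidth 3.
One optimal decomposition is:
Bags: B1 = {a, b, c, d}
Tree: (single bag)

With just one bag of size 4, the width is 4 − 1 = 3, so tw(G) ≤ 3. Conversely, {a, b, c, d} is a clique of size 4, and the vertices of any clique must share a bag in every tree decomposition; so some bag has ≥ 4 vertices and tw(G) ≥ 3. Therefore the treewidth is 3.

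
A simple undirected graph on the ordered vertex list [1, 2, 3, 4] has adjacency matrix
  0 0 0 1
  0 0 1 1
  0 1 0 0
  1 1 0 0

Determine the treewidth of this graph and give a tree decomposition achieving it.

Treewidth 1.
Bags: B1 = {2, 4}  B2 = {2, 3}  B3 = {1, 4}
Tree: B1–B2, B1–B3

The largest bag has 2 vertices, giving width 1; this decomposition certifies tw(G) ≤ 1. Since G has at least one edge (e.g. 4–2), it is not an edgeless graph, so tw(G) ≥ 1. Hence tw(G) = 1 exactly.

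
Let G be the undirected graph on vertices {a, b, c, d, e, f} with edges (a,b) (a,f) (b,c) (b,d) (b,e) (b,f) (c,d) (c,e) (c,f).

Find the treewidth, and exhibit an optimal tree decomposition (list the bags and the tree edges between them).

Treewidth 2.
One such decomposition:
Bags: B1 = {b, c, d}  B2 = {b, c, e}  B3 = {b, c, f}  B4 = {a, b, f}
Tree: B1–B2, B2–B3, B3–B4

The largest bag has 3 vertices, giving width 2; this decomposition certifies tw(G) ≤ 2. Conversely, {b, c, d} is a clique of size 3, and the vertices of any clique must share a bag in every tree decomposition; so some bag has ≥ 3 vertices and tw(G) ≥ 2. Therefore the treewidth is 2.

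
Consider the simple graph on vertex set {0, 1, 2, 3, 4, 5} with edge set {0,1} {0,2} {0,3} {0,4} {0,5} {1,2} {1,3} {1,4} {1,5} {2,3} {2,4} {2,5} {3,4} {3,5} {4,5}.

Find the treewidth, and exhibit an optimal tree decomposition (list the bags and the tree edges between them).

A single bag containing all 6 vertices is trivially a valid decomposition of width 5. For the lower bound, the 6 vertices {0, 1, 2, 3, 4, 5} are pairwise adjacent, and any tree decomposition puts a clique entirely inside one bag — forcing width ≥ 5. Combining the bounds, tw(G) = 5.

Treewidth 5.
One such decomposition:
Bags: B1 = {0, 1, 2, 3, 4, 5}
Tree: (single bag)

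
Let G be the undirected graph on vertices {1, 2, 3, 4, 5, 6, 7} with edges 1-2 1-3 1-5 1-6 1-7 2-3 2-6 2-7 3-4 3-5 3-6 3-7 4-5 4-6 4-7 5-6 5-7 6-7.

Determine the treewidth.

A width-4 tree decomposition is:
Bags: B1 = {1, 3, 5, 6, 7}  B2 = {3, 4, 5, 6, 7}  B3 = {1, 2, 3, 6, 7}
Tree: B1–B2, B1–B3
Each bag holds 5 vertices, so the decomposition has width 4, which upper-bounds the treewidth. On the other hand G contains the 5-clique {1, 2, 3, 6, 7}. A clique must lie in a single bag of any decomposition, so no decomposition can have width below 4. Hence tw(G) = 4 exactly.

4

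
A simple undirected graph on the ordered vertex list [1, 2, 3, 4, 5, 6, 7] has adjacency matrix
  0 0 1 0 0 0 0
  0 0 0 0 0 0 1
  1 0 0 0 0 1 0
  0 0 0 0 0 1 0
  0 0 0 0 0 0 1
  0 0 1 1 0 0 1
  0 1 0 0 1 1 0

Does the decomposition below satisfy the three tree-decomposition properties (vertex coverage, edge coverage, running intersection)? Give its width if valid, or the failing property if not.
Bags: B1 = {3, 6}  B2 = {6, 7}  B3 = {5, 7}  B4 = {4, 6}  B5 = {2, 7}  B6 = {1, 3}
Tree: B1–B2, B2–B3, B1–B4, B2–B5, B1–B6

Checking the three conditions: (i) the bags cover all of {1, 2, 3, 4, 5, 6, 7}; (ii) for each edge, some bag contains both endpoints; (iii) the bags containing any fixed vertex form a subtree. All hold, so the decomposition is valid with width 2 − 1 = 1.

Yes; width 1.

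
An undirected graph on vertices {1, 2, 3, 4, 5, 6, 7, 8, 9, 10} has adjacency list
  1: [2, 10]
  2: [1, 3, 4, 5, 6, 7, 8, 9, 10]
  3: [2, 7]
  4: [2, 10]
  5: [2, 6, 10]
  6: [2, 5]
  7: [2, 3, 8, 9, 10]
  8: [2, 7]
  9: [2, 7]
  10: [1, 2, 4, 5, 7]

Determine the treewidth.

A width-2 tree decomposition is:
Bags: B1 = {2, 7, 8}  B2 = {2, 7, 9}  B3 = {2, 7, 10}  B4 = {2, 5, 10}  B5 = {2, 3, 7}  B6 = {1, 2, 10}  B7 = {2, 4, 10}  B8 = {2, 5, 6}
Tree: B1–B2, B1–B3, B3–B4, B3–B5, B3–B6, B3–B7, B4–B8
Every bag has size at most 3, so the width is 3 − 1 = 2 and tw(G) ≤ 2. Conversely, {1, 2, 10} is a clique of size 3, and the vertices of any clique must share a bag in every tree decomposition; so some bag has ≥ 3 vertices and tw(G) ≥ 2. The upper and lower bounds meet at 2, so that is the treewidth.

2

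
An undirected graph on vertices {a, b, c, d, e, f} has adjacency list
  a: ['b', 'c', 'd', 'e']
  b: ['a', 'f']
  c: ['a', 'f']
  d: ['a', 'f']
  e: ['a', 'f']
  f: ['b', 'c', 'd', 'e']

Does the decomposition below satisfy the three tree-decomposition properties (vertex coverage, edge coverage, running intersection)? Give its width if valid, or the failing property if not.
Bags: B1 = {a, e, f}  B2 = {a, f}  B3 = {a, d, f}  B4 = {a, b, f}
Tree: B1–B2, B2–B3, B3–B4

No — vertex c appears in no bag.

A tree decomposition must satisfy three properties: every vertex lies in some bag; for every edge, both endpoints lie together in some bag; and for every vertex, the bags containing it form a connected subtree. Here vertex c appears in no bag, so the decomposition is invalid.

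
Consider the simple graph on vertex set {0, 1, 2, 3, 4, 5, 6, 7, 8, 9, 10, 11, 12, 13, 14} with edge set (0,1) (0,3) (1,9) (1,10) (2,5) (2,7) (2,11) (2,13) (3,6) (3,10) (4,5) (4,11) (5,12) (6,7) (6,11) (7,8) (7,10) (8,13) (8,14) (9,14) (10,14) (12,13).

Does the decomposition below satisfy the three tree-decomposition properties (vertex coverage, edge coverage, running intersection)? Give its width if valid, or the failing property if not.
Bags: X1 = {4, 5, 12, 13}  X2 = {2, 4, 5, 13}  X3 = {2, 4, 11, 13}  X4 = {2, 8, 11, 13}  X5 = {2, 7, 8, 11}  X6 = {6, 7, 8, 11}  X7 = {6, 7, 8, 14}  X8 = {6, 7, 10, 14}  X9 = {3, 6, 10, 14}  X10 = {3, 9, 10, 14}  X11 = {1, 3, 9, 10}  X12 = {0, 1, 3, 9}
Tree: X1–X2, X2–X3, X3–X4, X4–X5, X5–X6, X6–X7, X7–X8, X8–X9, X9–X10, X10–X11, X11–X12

Checking the three conditions: (i) the bags cover all of {0, 1, 2, 3, 4, 5, 6, 7, 8, 9, 10, 11, 12, 13, 14}; (ii) for each edge, some bag contains both endpoints; (iii) the bags containing any fixed vertex form a subtree. All hold, so the decomposition is valid with width 4 − 1 = 3.

Yes; width 3.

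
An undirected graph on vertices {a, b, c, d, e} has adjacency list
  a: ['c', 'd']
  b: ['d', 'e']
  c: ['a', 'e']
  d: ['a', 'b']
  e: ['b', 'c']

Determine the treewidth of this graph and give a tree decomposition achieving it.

Treewidth 2.
Bags: B1 = {a, c, e}  B2 = {a, d, e}  B3 = {b, d, e}
Tree: B1–B2, B2–B3

The largest bag has 3 vertices, giving width 2; this decomposition certifies tw(G) ≤ 2. The edges e–c–a–d–b–e form a cycle, so G is not a tree and its treewidth is at least 2. The upper and lower bounds meet at 2, so that is the treewidth.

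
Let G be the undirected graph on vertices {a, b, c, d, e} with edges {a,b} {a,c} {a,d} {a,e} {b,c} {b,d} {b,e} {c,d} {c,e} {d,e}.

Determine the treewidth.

A width-4 tree decomposition is:
Bags: B1 = {a, b, c, d, e}
Tree: (single bag)
With just one bag of size 5, the width is 5 − 1 = 4, so tw(G) ≤ 4. On the other hand G contains the 5-clique {a, b, c, d, e}. A clique must lie in a single bag of any decomposition, so no decomposition can have width below 4. The upper and lower bounds meet at 4, so that is the treewidth.

4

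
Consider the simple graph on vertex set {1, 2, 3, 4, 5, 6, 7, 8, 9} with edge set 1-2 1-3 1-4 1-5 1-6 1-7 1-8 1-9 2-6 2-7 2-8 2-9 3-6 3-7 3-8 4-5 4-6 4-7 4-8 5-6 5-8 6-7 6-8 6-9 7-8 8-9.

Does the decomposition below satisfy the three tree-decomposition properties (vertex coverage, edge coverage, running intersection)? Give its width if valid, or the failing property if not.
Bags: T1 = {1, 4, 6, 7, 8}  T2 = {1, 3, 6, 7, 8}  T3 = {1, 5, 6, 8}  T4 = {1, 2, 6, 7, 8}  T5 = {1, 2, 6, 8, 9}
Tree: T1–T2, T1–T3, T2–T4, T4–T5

No — edge (4,5) lies in no bag.

A tree decomposition must satisfy three properties: every vertex lies in some bag; for every edge, both endpoints lie together in some bag; and for every vertex, the bags containing it form a connected subtree. Here edge (4,5) lies in no bag, so the decomposition is invalid.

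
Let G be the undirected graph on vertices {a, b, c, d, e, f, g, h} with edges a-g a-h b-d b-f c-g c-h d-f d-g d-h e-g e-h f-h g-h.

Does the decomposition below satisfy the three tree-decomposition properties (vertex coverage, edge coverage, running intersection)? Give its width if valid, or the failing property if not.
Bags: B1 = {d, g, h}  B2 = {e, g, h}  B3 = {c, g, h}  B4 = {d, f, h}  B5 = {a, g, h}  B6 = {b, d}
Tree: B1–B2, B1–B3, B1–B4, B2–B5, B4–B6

No — edge (f,b) lies in no bag.

A tree decomposition must satisfy three properties: every vertex lies in some bag; for every edge, both endpoints lie together in some bag; and for every vertex, the bags containing it form a connected subtree. Here edge (f,b) lies in no bag, so the decomposition is invalid.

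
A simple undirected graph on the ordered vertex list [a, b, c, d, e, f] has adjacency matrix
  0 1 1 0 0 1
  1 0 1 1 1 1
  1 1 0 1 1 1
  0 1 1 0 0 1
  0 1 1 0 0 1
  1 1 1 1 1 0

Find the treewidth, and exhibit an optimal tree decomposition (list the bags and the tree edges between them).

Treewidth 3.
Bags: B1 = {b, c, d, f}  B2 = {b, c, e, f}  B3 = {a, b, c, f}
Tree: B1–B2, B1–B3

Every bag has size at most 4, so the width is 4 − 1 = 3 and tw(G) ≤ 3. On the other hand G contains the 4-clique {b, c, d, f}. A clique must lie in a single bag of any decomposition, so no decomposition can have width below 3. Hence tw(G) = 3 exactly.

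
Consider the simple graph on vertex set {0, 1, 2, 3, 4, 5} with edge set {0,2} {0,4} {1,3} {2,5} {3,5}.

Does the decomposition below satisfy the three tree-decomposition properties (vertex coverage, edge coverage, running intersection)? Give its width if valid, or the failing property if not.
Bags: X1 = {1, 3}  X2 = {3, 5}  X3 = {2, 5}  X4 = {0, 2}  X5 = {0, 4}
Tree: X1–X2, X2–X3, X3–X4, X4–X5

Yes; width 1.

Every vertex of G appears in some bag (union = {0, 1, 2, 3, 4, 5}); every edge is covered by a bag; and for each vertex v the set of bags containing v is connected in the bag tree. The decomposition is therefore valid. The largest bag has 2 vertices, so the width is 1.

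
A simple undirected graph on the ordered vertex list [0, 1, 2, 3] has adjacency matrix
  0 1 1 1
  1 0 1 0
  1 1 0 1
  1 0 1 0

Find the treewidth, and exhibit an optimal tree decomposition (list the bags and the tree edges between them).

Treewidth 2.
One such decomposition:
Bags: B1 = {0, 1, 2}  B2 = {0, 2, 3}
Tree: B1–B2

Every bag has size at most 3, so the width is 3 − 1 = 2 and tw(G) ≤ 2. On the other hand G contains the 3-clique {0, 1, 2}. A clique must lie in a single bag of any decomposition, so no decomposition can have width below 2. Therefore the treewidth is 2.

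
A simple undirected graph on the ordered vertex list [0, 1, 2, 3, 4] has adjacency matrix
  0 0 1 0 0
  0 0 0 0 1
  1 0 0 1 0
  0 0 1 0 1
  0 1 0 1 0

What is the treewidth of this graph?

A width-1 tree decomposition is:
Bags: B1 = {1, 4}  B2 = {3, 4}  B3 = {2, 3}  B4 = {0, 2}
Tree: B1–B2, B2–B3, B3–B4
Every bag has size at most 2, so the width is 2 − 1 = 1 and tw(G) ≤ 1. G has an edge, so its treewidth is at least 1. The upper and lower bounds meet at 1, so that is the treewidth.

1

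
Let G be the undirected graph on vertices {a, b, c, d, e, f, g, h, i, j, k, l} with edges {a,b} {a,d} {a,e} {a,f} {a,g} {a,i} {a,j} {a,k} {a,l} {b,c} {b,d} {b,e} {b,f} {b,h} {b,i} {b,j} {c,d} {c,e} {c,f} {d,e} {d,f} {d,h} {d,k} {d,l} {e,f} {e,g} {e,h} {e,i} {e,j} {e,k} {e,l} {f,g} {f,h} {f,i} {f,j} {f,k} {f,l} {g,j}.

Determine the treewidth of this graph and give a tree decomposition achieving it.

Each bag holds 5 vertices, so the decomposition has width 4, which upper-bounds the treewidth. On the other hand G contains the 5-clique {b, d, e, f, h}. A clique must lie in a single bag of any decomposition, so no decomposition can have width below 4. Therefore the treewidth is 4.

Treewidth 4.
One such decomposition:
Bags: B1 = {a, d, e, f, l}  B2 = {a, b, d, e, f}  B3 = {a, b, e, f, j}  B4 = {b, d, e, f, h}  B5 = {b, c, d, e, f}  B6 = {a, b, e, f, i}  B7 = {a, e, f, g, j}  B8 = {a, d, e, f, k}
Tree: B1–B2, B2–B3, B2–B4, B4–B5, B2–B6, B3–B7, B2–B8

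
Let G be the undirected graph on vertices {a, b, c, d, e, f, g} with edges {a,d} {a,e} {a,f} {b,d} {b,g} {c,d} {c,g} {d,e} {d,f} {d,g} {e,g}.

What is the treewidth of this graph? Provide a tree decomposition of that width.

The largest bag has 3 vertices, giving width 2; this decomposition certifies tw(G) ≤ 2. Conversely, {d, e, g} is a clique of size 3, and the vertices of any clique must share a bag in every tree decomposition; so some bag has ≥ 3 vertices and tw(G) ≥ 2. The upper and lower bounds meet at 2, so that is the treewidth.

Treewidth 2.
One such decomposition:
Bags: B1 = {b, d, g}  B2 = {d, e, g}  B3 = {a, d, e}  B4 = {c, d, g}  B5 = {a, d, f}
Tree: B1–B2, B2–B3, B1–B4, B3–B5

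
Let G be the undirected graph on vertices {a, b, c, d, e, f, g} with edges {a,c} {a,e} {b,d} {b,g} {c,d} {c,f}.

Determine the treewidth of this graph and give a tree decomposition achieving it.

Each bag holds 2 vertices, so the decomposition has width 1, which upper-bounds the treewidth. Since G has at least one edge (e.g. d–b), it is not an edgeless graph, so tw(G) ≥ 1. The upper and lower bounds meet at 1, so that is the treewidth.

Treewidth 1.
One such decomposition:
Bags: B1 = {b, d}  B2 = {c, d}  B3 = {c, f}  B4 = {a, c}  B5 = {a, e}  B6 = {b, g}
Tree: B1–B2, B2–B3, B3–B4, B4–B5, B1–B6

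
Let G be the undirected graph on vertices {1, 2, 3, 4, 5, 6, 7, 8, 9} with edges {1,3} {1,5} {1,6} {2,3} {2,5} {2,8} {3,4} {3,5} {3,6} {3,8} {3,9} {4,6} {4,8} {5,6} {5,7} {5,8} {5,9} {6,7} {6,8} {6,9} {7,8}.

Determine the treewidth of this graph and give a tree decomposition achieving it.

Treewidth 3.
One such decomposition:
Bags: B1 = {3, 5, 6, 9}  B2 = {3, 5, 6, 8}  B3 = {2, 3, 5, 8}  B4 = {3, 4, 6, 8}  B5 = {5, 6, 7, 8}  B6 = {1, 3, 5, 6}
Tree: B1–B2, B2–B3, B2–B4, B2–B5, B1–B6

Every bag has size at most 4, so the width is 4 − 1 = 3 and tw(G) ≤ 3. On the other hand G contains the 4-clique {3, 4, 6, 8}. A clique must lie in a single bag of any decomposition, so no decomposition can have width below 3. Therefore the treewidth is 3.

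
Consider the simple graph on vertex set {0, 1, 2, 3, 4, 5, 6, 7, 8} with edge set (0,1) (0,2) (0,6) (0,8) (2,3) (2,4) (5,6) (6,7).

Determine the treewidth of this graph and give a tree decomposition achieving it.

The largest bag has 2 vertices, giving width 1; this decomposition certifies tw(G) ≤ 1. Any graph with an edge has treewidth ≥ 1, and G has the edge 6–0. The upper and lower bounds meet at 1, so that is the treewidth.

Treewidth 1.
One optimal decomposition is:
Bags: B1 = {0, 6}  B2 = {0, 1}  B3 = {0, 2}  B4 = {5, 6}  B5 = {2, 4}  B6 = {0, 8}  B7 = {6, 7}  B8 = {2, 3}
Tree: B1–B2, B2–B3, B1–B4, B3–B5, B1–B6, B4–B7, B5–B8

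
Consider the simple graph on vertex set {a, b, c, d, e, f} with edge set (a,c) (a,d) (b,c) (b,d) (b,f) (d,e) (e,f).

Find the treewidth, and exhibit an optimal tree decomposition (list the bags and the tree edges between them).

Each bag holds 3 vertices, so the decomposition has width 2, which upper-bounds the treewidth. Since e–f–b–d–e is a cycle in G, G is not acyclic. Forests are exactly the graphs of treewidth ≤ 1, so tw(G) ≥ 2. Combining the bounds, tw(G) = 2.

Treewidth 2.
One such decomposition:
Bags: B1 = {d, e, f}  B2 = {b, d, f}  B3 = {a, b, d}  B4 = {a, b, c}
Tree: B1–B2, B2–B3, B3–B4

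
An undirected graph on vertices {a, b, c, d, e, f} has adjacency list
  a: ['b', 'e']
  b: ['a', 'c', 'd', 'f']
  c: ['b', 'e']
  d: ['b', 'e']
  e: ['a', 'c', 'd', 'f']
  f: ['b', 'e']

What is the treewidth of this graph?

A width-2 tree decomposition is:
Bags: B1 = {b, c, e}  B2 = {a, b, e}  B3 = {b, e, f}  B4 = {b, d, e}
Tree: B1–B2, B2–B3, B3–B4
Every bag has size at most 3, so the width is 3 − 1 = 2 and tw(G) ≤ 2. Since c–b–a–e–c is a cycle in G, G is not acyclic. Forests are exactly the graphs of treewidth ≤ 1, so tw(G) ≥ 2. Therefore the treewidth is 2.

2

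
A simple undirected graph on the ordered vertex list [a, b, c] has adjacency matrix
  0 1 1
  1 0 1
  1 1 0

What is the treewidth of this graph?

2

A width-2 tree decomposition is:
Bags: B1 = {a, b, c}
Tree: (single bag)
A single bag containing all 3 vertices is trivially a valid decomposition of width 2. Conversely, {a, b, c} is a clique of size 3, and the vertices of any clique must share a bag in every tree decomposition; so some bag has ≥ 3 vertices and tw(G) ≥ 2. Therefore the treewidth is 2.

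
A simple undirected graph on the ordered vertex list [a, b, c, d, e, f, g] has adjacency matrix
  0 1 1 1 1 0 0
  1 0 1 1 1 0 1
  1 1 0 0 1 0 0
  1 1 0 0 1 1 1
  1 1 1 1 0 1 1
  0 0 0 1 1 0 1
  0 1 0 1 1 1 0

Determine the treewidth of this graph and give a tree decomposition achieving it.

Every bag has size at most 4, so the width is 4 − 1 = 3 and tw(G) ≤ 3. Conversely, {d, e, f, g} is a clique of size 4, and the vertices of any clique must share a bag in every tree decomposition; so some bag has ≥ 4 vertices and tw(G) ≥ 3. The upper and lower bounds meet at 3, so that is the treewidth.

Treewidth 3.
One such decomposition:
Bags: B1 = {b, d, e, g}  B2 = {d, e, f, g}  B3 = {a, b, d, e}  B4 = {a, b, c, e}
Tree: B1–B2, B1–B3, B3–B4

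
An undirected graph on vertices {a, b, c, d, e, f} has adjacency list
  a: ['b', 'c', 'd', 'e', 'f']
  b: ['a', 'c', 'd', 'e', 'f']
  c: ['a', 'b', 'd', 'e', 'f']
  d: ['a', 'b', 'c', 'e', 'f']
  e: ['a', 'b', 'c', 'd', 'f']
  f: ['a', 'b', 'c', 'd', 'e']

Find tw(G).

A width-5 tree decomposition is:
Bags: B1 = {a, b, c, d, e, f}
Tree: (single bag)
With just one bag of size 6, the width is 6 − 1 = 5, so tw(G) ≤ 5. On the other hand G contains the 6-clique {a, b, c, d, e, f}. A clique must lie in a single bag of any decomposition, so no decomposition can have width below 5. The upper and lower bounds meet at 5, so that is the treewidth.

5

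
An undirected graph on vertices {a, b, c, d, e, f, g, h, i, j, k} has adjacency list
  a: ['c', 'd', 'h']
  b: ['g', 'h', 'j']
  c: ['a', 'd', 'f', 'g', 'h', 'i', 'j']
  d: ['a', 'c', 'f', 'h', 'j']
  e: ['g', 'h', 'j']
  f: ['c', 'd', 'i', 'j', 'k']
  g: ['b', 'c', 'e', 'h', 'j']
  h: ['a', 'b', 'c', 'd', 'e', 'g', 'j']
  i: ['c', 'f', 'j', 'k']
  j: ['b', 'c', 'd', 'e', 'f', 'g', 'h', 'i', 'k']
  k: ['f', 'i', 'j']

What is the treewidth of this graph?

A width-3 tree decomposition is:
Bags: B1 = {c, d, h, j}  B2 = {c, d, f, j}  B3 = {a, c, d, h}  B4 = {c, g, h, j}  B5 = {b, g, h, j}  B6 = {e, g, h, j}  B7 = {c, f, i, j}  B8 = {f, i, j, k}
Tree: B1–B2, B1–B3, B1–B4, B4–B5, B4–B6, B2–B7, B7–B8
The largest bag has 4 vertices, giving width 3; this decomposition certifies tw(G) ≤ 3. Conversely, {c, d, h, j} is a clique of size 4, and the vertices of any clique must share a bag in every tree decomposition; so some bag has ≥ 4 vertices and tw(G) ≥ 3. Therefore the treewidth is 3.

3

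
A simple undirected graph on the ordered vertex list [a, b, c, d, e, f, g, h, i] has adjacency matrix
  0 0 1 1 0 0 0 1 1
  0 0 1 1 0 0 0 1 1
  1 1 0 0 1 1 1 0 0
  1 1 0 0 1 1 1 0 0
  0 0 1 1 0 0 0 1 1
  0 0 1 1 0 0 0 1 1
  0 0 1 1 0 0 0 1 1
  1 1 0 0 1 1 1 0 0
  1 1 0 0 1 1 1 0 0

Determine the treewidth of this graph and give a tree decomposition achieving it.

The largest bag has 5 vertices, giving width 4; this decomposition certifies tw(G) ≤ 4. For the lower bound: the 5 vertex sets {g,i}, {d,e}, {b,c}, {h}, {a} are disjoint, each induces a connected subgraph, and every pair is joined by at least one edge of G. Contracting each set to a single vertex therefore yields K_{5} as a minor, and since treewidth is minor-monotone, tw(G) ≥ tw(K_{5}) = 4. Combining the bounds, tw(G) = 4.

Treewidth 4.
One optimal decomposition is:
Bags: B1 = {c, d, g, h, i}  B2 = {c, d, e, h, i}  B3 = {b, c, d, h, i}  B4 = {a, c, d, h, i}  B5 = {c, d, f, h, i}
Tree: B1–B2, B2–B3, B3–B4, B4–B5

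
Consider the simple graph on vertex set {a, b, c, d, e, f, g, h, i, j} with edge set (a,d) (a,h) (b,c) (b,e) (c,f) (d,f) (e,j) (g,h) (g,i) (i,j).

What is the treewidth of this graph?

2

A width-2 tree decomposition is:
Bags: B1 = {g, h, i}  B2 = {h, i, j}  B3 = {e, h, j}  B4 = {b, e, h}  B5 = {b, c, h}  B6 = {c, f, h}  B7 = {d, f, h}  B8 = {a, d, h}
Tree: B1–B2, B2–B3, B3–B4, B4–B5, B5–B6, B6–B7, B7–B8
Every bag has size at most 3, so the width is 3 − 1 = 2 and tw(G) ≤ 2. The edges h–g–i–j–e–b–c–f–d–a–h form a cycle, so G is not a tree and its treewidth is at least 2. The upper and lower bounds meet at 2, so that is the treewidth.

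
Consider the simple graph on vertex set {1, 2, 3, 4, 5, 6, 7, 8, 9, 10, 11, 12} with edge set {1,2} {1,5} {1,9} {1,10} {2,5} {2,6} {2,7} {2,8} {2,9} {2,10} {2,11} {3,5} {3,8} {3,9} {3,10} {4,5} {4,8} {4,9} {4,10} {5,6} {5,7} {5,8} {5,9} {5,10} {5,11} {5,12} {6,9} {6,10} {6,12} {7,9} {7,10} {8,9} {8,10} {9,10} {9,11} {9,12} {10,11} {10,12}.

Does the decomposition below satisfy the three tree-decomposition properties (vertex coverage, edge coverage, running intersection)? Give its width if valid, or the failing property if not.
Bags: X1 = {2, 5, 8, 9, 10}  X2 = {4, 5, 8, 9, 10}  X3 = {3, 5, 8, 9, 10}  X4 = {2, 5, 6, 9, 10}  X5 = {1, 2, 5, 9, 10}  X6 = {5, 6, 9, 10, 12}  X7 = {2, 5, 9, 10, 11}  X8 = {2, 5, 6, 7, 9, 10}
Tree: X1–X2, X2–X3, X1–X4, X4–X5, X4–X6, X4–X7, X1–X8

A tree decomposition must satisfy three properties: every vertex lies in some bag; for every edge, both endpoints lie together in some bag; and for every vertex, the bags containing it form a connected subtree. Here bags containing vertex 6 are not connected in the tree, so the decomposition is invalid.

No — bags containing vertex 6 are not connected in the tree.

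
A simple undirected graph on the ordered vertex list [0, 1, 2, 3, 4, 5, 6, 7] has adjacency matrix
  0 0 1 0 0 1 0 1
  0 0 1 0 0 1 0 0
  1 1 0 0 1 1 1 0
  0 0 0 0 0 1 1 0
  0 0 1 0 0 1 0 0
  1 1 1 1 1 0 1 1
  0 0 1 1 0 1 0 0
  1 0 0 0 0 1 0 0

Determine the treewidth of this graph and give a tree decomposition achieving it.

Treewidth 2.
One such decomposition:
Bags: B1 = {2, 4, 5}  B2 = {2, 5, 6}  B3 = {1, 2, 5}  B4 = {0, 2, 5}  B5 = {0, 5, 7}  B6 = {3, 5, 6}
Tree: B1–B2, B2–B3, B3–B4, B4–B5, B2–B6

Each bag holds 3 vertices, so the decomposition has width 2, which upper-bounds the treewidth. Conversely, {0, 2, 5} is a clique of size 3, and the vertices of any clique must share a bag in every tree decomposition; so some bag has ≥ 3 vertices and tw(G) ≥ 2. The upper and lower bounds meet at 2, so that is the treewidth.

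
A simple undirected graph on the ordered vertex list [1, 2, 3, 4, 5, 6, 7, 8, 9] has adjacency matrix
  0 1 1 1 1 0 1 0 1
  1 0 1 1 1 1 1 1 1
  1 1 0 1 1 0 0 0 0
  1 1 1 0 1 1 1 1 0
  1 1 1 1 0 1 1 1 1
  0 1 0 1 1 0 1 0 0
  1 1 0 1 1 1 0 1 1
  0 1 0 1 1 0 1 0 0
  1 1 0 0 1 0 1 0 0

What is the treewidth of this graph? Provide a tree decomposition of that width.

Treewidth 4.
One such decomposition:
Bags: B1 = {1, 2, 4, 5, 7}  B2 = {1, 2, 5, 7, 9}  B3 = {2, 4, 5, 6, 7}  B4 = {2, 4, 5, 7, 8}  B5 = {1, 2, 3, 4, 5}
Tree: B1–B2, B1–B3, B1–B4, B1–B5

The largest bag has 5 vertices, giving width 4; this decomposition certifies tw(G) ≤ 4. For the lower bound, the 5 vertices {1, 2, 5, 7, 9} are pairwise adjacent, and any tree decomposition puts a clique entirely inside one bag — forcing width ≥ 4. Hence tw(G) = 4 exactly.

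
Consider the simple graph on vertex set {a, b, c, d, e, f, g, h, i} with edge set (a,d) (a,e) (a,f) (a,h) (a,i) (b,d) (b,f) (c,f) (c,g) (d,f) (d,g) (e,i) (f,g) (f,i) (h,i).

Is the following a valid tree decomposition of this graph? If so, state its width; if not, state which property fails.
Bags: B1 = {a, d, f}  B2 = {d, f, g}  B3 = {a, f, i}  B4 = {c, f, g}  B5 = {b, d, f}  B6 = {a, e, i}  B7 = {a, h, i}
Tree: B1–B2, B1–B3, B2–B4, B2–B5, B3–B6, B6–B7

Checking the three conditions: (i) the bags cover all of {a, b, c, d, e, f, g, h, i}; (ii) for each edge, some bag contains both endpoints; (iii) the bags containing any fixed vertex form a subtree. All hold, so the decomposition is valid with width 3 − 1 = 2.

Yes; width 2.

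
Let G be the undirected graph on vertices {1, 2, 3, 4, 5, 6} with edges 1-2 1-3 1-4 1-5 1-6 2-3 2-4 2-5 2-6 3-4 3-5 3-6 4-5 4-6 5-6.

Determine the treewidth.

A width-5 tree decomposition is:
Bags: B1 = {1, 2, 3, 4, 5, 6}
Tree: (single bag)
With just one bag of size 6, the width is 6 − 1 = 5, so tw(G) ≤ 5. Conversely, {1, 2, 3, 4, 5, 6} is a clique of size 6, and the vertices of any clique must share a bag in every tree decomposition; so some bag has ≥ 6 vertices and tw(G) ≥ 5. Hence tw(G) = 5 exactly.

5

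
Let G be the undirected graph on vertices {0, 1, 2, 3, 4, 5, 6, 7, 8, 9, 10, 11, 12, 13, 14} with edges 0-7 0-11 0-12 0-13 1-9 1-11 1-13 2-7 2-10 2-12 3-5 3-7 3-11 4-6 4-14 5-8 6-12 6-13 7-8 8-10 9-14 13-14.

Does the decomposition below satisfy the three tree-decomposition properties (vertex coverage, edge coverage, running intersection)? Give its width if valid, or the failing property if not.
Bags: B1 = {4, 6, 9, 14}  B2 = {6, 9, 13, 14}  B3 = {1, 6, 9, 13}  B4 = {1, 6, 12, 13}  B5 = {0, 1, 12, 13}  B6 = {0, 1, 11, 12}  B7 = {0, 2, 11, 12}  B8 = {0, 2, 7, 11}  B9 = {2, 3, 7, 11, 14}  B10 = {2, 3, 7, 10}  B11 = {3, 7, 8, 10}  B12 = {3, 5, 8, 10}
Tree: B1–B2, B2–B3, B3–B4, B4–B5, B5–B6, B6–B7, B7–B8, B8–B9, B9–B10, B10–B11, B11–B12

A tree decomposition must satisfy three properties: every vertex lies in some bag; for every edge, both endpoints lie together in some bag; and for every vertex, the bags containing it form a connected subtree. Here bags containing vertex 14 are not connected in the tree, so the decomposition is invalid.

No — bags containing vertex 14 are not connected in the tree.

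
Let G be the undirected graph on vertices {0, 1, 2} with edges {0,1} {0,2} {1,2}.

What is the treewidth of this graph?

A width-2 tree decomposition is:
Bags: B1 = {0, 1, 2}
Tree: (single bag)
A single bag containing all 3 vertices is trivially a valid decomposition of width 2. On the other hand G contains the 3-clique {0, 1, 2}. A clique must lie in a single bag of any decomposition, so no decomposition can have width below 2. Hence tw(G) = 2 exactly.

2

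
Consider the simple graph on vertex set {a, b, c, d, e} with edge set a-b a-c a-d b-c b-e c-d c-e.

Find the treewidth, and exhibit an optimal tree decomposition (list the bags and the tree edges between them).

Each bag holds 3 vertices, so the decomposition has width 2, which upper-bounds the treewidth. For the lower bound, the 3 vertices {b, c, e} are pairwise adjacent, and any tree decomposition puts a clique entirely inside one bag — forcing width ≥ 2. Therefore the treewidth is 2.

Treewidth 2.
Bags: B1 = {a, b, c}  B2 = {b, c, e}  B3 = {a, c, d}
Tree: B1–B2, B1–B3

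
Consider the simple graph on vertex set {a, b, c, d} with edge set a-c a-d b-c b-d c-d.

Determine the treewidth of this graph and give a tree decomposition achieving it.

Every bag has size at most 3, so the width is 3 − 1 = 2 and tw(G) ≤ 2. On the other hand G contains the 3-clique {a, c, d}. A clique must lie in a single bag of any decomposition, so no decomposition can have width below 2. The upper and lower bounds meet at 2, so that is the treewidth.

Treewidth 2.
One such decomposition:
Bags: B1 = {b, c, d}  B2 = {a, c, d}
Tree: B1–B2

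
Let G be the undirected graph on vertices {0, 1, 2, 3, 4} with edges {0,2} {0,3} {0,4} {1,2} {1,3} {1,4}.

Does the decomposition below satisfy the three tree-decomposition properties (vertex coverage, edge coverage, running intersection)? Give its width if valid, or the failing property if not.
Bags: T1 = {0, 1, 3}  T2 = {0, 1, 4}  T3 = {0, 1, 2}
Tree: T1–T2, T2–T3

Yes; width 2.

Checking the three conditions: (i) the bags cover all of {0, 1, 2, 3, 4}; (ii) for each edge, some bag contains both endpoints; (iii) the bags containing any fixed vertex form a subtree. All hold, so the decomposition is valid with width 3 − 1 = 2.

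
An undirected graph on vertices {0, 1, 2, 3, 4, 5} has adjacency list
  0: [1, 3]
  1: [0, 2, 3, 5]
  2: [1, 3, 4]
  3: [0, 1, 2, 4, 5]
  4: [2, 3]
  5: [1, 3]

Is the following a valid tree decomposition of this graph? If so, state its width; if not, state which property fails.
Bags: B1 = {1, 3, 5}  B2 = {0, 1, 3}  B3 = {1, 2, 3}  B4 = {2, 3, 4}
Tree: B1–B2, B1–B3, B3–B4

Yes; width 2.

Every vertex of G appears in some bag (union = {0, 1, 2, 3, 4, 5}); every edge is covered by a bag; and for each vertex v the set of bags containing v is connected in the bag tree. The decomposition is therefore valid. The largest bag has 3 vertices, so the width is 2.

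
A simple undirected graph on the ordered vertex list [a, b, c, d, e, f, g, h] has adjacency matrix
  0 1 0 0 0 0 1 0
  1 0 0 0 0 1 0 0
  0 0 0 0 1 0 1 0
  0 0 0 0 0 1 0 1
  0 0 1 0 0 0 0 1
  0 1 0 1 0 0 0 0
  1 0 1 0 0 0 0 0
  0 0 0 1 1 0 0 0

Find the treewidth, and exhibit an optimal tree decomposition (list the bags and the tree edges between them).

Treewidth 2.
Bags: B1 = {a, c, g}  B2 = {a, b, c}  B3 = {b, c, f}  B4 = {c, d, f}  B5 = {c, d, h}  B6 = {c, e, h}
Tree: B1–B2, B2–B3, B3–B4, B4–B5, B5–B6

Every bag has size at most 3, so the width is 3 − 1 = 2 and tw(G) ≤ 2. Since c–g–a–b–f–d–h–e–c is a cycle in G, G is not acyclic. Forests are exactly the graphs of treewidth ≤ 1, so tw(G) ≥ 2. Hence tw(G) = 2 exactly.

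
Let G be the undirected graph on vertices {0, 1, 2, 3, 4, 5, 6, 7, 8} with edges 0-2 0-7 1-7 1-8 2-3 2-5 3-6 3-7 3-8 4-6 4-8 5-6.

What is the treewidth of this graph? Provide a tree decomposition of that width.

Treewidth 3.
Bags: B1 = {4, 5, 6, 8}  B2 = {3, 5, 6, 8}  B3 = {2, 3, 5, 8}  B4 = {1, 2, 3, 8}  B5 = {1, 2, 3, 7}  B6 = {0, 1, 2, 7}
Tree: B1–B2, B2–B3, B3–B4, B4–B5, B5–B6

Each bag holds 4 vertices, so the decomposition has width 3, which upper-bounds the treewidth. For the lower bound: the 4 vertex sets {4,5,6}, {8}, {3}, {0,1,2,7} are disjoint, each induces a connected subgraph, and every pair is joined by at least one edge of G. Contracting each set to a single vertex therefore yields K_{4} as a minor, and since treewidth is minor-monotone, tw(G) ≥ tw(K_{4}) = 3. Combining the bounds, tw(G) = 3.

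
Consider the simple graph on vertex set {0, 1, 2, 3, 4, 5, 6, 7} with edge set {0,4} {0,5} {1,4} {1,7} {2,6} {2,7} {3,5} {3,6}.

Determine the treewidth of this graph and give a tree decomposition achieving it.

Each bag holds 3 vertices, so the decomposition has width 2, which upper-bounds the treewidth. The edges 3–5–0–4–1–7–2–6–3 form a cycle, so G is not a tree and its treewidth is at least 2. Combining the bounds, tw(G) = 2.

Treewidth 2.
One optimal decomposition is:
Bags: B1 = {0, 3, 5}  B2 = {0, 3, 4}  B3 = {1, 3, 4}  B4 = {1, 3, 7}  B5 = {2, 3, 7}  B6 = {2, 3, 6}
Tree: B1–B2, B2–B3, B3–B4, B4–B5, B5–B6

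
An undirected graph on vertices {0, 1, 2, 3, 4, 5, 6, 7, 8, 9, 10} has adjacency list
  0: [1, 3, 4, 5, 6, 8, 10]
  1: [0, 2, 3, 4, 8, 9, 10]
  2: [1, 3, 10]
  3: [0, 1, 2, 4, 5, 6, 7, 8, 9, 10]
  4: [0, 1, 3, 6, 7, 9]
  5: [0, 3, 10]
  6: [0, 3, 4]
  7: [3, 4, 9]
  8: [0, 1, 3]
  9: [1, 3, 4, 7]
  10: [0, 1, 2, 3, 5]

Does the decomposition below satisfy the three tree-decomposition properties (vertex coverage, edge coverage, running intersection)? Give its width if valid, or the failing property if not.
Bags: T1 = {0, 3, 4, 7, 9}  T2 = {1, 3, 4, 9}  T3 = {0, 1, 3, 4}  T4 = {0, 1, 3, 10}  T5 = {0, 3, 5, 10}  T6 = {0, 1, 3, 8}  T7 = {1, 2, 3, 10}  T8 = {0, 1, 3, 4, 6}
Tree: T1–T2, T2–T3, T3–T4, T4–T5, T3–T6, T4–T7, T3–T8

No — bags containing vertex 0 are not connected in the tree.

A tree decomposition must satisfy three properties: every vertex lies in some bag; for every edge, both endpoints lie together in some bag; and for every vertex, the bags containing it form a connected subtree. Here bags containing vertex 0 are not connected in the tree, so the decomposition is invalid.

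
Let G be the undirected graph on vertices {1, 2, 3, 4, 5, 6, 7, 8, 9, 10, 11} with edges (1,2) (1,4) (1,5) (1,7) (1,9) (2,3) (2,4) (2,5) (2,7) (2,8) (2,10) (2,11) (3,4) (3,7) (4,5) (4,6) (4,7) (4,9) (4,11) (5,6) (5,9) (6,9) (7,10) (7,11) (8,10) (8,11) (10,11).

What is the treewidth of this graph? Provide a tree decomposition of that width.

Treewidth 3.
Bags: B1 = {1, 2, 4, 5}  B2 = {1, 2, 4, 7}  B3 = {2, 4, 7, 11}  B4 = {2, 7, 10, 11}  B5 = {2, 3, 4, 7}  B6 = {1, 4, 5, 9}  B7 = {4, 5, 6, 9}  B8 = {2, 8, 10, 11}
Tree: B1–B2, B2–B3, B3–B4, B3–B5, B1–B6, B6–B7, B4–B8

The largest bag has 4 vertices, giving width 3; this decomposition certifies tw(G) ≤ 3. Conversely, {1, 4, 5, 9} is a clique of size 4, and the vertices of any clique must share a bag in every tree decomposition; so some bag has ≥ 4 vertices and tw(G) ≥ 3. The upper and lower bounds meet at 3, so that is the treewidth.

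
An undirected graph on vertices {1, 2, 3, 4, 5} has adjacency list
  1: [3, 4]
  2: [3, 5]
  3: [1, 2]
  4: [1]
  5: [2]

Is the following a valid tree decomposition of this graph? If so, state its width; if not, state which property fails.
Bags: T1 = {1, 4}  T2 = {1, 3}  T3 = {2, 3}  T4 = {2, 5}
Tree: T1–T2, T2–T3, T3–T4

Yes; width 1.

Checking the three conditions: (i) the bags cover all of {1, 2, 3, 4, 5}; (ii) for each edge, some bag contains both endpoints; (iii) the bags containing any fixed vertex form a subtree. All hold, so the decomposition is valid with width 2 − 1 = 1.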